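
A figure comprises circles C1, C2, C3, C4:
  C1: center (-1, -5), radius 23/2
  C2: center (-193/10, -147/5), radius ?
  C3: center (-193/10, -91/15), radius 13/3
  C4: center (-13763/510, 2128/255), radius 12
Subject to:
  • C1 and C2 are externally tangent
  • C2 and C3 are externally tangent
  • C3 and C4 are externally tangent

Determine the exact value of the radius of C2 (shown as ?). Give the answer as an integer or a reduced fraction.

1. [ext C1·C2]  r_C2² + 23r_C2 − 798 = 0  ⇒  r_C2 = 19 (r>0 drops 1)
2. [ext C2·C3]  r_C2² + (26/3)r_C2 − 1577/3 = 0  ⇒  r_C2 = 19 (r>0 drops 1)

19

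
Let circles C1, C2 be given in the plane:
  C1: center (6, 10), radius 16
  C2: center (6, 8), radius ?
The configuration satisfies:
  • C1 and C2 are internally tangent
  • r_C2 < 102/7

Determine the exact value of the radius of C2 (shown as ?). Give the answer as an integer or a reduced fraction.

1. [int C1,C2]  r_C2² − 32r_C2 + 252 = 0  ⇒  r_C2 = 14 or 18
2. given r_C2 < 102/7: keep 14

14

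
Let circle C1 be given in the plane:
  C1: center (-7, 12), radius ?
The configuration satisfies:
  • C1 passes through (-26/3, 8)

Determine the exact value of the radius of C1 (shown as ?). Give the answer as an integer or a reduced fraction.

1. [C1∋P]  r_C1² − 169/9 = 0  ⇒  r_C1 = 13/3 (r>0 drops 1)

13/3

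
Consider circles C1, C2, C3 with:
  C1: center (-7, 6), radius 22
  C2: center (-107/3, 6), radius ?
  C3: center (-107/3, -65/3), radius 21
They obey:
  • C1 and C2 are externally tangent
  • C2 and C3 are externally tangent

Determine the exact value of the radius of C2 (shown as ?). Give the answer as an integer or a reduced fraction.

20/3

1. [ext C1·C2]  r_C2² + 44r_C2 − 3040/9 = 0  ⇒  r_C2 = 20/3 (r>0 drops 1)
2. [ext C2·C3]  r_C2² + 42r_C2 − 2920/9 = 0  ⇒  r_C2 = 20/3 (r>0 drops 1)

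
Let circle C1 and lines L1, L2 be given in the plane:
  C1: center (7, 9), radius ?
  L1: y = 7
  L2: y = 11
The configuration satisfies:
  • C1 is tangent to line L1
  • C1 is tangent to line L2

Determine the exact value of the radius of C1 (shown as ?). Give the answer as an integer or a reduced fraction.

2

1. [C1‖L1]  r_C1² − 4 = 0  ⇒  r_C1 = 2 (r>0 drops 1)
2. [C1‖L2]  r_C1² − 4 = 0  ⇒  r_C1 = 2 (r>0 drops 1)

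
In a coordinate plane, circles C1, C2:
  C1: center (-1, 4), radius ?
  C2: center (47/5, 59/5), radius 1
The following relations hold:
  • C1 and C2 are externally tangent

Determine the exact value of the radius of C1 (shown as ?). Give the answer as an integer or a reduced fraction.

12

1. [ext C1·C2]  r_C1² + 2r_C1 − 168 = 0  ⇒  r_C1 = 12 (r>0 drops 1)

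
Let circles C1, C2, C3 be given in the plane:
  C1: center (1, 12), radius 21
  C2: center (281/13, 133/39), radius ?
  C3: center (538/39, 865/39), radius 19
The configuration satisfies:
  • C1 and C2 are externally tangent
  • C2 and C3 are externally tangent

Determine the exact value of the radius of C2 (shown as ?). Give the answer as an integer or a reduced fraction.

1. [ext C1·C2]  r_C2² + 42r_C2 − 520/9 = 0  ⇒  r_C2 = 4/3 (r>0 drops 1)
2. [ext C2·C3]  r_C2² + 38r_C2 − 472/9 = 0  ⇒  r_C2 = 4/3 (r>0 drops 1)

4/3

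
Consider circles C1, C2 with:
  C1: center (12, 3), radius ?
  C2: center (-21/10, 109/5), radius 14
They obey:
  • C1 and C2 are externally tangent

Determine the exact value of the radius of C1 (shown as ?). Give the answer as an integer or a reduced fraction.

1. [ext C1·C2]  r_C1² + 28r_C1 − 1425/4 = 0  ⇒  r_C1 = 19/2 (r>0 drops 1)

19/2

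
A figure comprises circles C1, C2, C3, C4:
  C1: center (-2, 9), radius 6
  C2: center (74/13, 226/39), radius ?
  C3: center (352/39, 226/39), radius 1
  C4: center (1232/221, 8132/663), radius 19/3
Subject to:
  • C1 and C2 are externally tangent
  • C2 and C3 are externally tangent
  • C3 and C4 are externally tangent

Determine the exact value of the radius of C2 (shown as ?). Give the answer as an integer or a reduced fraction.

7/3

1. [ext C1·C2]  r_C2² + 12r_C2 − 301/9 = 0  ⇒  r_C2 = 7/3 (r>0 drops 1)
2. [ext C2·C3]  r_C2² + 2r_C2 − 91/9 = 0  ⇒  r_C2 = 7/3 (r>0 drops 1)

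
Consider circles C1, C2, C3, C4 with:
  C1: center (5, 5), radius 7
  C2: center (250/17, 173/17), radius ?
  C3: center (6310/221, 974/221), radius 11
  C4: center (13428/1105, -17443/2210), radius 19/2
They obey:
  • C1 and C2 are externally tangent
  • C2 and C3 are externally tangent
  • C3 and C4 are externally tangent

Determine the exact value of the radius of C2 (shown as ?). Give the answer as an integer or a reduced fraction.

1. [ext C1·C2]  r_C2² + 14r_C2 − 72 = 0  ⇒  r_C2 = 4 (r>0 drops 1)
2. [ext C2·C3]  r_C2² + 22r_C2 − 104 = 0  ⇒  r_C2 = 4 (r>0 drops 1)

4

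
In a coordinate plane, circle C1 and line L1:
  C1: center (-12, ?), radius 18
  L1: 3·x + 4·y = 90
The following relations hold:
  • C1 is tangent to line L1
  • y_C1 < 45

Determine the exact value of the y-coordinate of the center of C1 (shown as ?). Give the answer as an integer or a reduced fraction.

9

1. [C1‖L1]  y_C1² − 63y_C1 + 486 = 0  ⇒  y_C1 = 9 or 54
2. given y_C1 < 45: keep 9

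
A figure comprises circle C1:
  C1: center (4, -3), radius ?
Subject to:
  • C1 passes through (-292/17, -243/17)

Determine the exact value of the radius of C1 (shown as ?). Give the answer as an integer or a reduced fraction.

24

1. [C1∋P]  r_C1² − 576 = 0  ⇒  r_C1 = 24 (r>0 drops 1)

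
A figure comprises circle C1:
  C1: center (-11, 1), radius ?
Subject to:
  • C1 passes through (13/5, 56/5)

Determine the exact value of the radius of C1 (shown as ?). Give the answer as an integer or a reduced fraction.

1. [C1∋P]  r_C1² − 289 = 0  ⇒  r_C1 = 17 (r>0 drops 1)

17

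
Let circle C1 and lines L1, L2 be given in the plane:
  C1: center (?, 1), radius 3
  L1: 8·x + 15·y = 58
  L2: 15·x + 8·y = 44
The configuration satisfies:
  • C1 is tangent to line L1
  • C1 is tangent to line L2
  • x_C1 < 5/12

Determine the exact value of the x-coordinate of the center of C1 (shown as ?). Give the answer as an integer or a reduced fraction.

1. [C1‖L1]  x_C1² − (43/4)x_C1 − 47/4 = 0  ⇒  x_C1 = -1 or 47/4
2. [C1‖L2]  x_C1² − (24/5)x_C1 − 29/5 = 0  ⇒  x_C1 = -1 or 29/5

-1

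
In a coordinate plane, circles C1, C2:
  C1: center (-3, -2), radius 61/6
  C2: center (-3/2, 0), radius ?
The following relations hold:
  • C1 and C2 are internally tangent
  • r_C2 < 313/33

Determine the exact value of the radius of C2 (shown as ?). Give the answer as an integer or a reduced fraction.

23/3

1. [int C1,C2]  r_C2² − (61/3)r_C2 + 874/9 = 0  ⇒  r_C2 = 23/3 or 38/3
2. given r_C2 < 313/33: keep 23/3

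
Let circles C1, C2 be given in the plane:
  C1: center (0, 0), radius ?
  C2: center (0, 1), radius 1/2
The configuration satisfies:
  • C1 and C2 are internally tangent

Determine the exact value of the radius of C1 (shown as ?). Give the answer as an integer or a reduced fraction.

3/2

1. [int C1,C2]  r_C1² − 1r_C1 − 3/4 = 0  ⇒  r_C1 = 3/2 (r>0 drops 1)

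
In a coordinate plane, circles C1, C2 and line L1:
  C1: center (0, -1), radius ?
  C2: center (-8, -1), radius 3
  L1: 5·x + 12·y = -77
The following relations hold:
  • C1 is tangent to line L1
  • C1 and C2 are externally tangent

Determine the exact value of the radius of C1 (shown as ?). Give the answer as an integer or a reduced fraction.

5

1. [C1‖L1]  r_C1² − 25 = 0  ⇒  r_C1 = 5 (r>0 drops 1)
2. [ext C1·C2]  r_C1² + 6r_C1 − 55 = 0  ⇒  r_C1 = 5 (r>0 drops 1)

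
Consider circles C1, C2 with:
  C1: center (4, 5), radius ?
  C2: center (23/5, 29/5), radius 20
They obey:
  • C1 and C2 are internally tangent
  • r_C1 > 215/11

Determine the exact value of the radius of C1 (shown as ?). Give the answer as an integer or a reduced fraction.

1. [int C1,C2]  r_C1² − 40r_C1 + 399 = 0  ⇒  r_C1 = 19 or 21
2. given r_C1 > 215/11: keep 21

21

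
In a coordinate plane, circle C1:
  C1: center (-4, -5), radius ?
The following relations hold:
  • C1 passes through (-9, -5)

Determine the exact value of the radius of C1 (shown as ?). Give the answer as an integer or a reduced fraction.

5

1. [C1∋P]  r_C1² − 25 = 0  ⇒  r_C1 = 5 (r>0 drops 1)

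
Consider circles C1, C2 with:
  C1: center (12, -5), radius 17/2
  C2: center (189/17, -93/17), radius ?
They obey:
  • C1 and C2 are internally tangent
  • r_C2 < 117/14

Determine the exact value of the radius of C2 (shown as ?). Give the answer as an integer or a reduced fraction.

1. [int C1,C2]  r_C2² − 17r_C2 + 285/4 = 0  ⇒  r_C2 = 15/2 or 19/2
2. given r_C2 < 117/14: keep 15/2

15/2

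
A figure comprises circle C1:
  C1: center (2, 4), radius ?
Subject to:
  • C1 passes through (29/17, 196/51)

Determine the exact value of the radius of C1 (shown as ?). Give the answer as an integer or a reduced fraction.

1/3

1. [C1∋P]  r_C1² − 1/9 = 0  ⇒  r_C1 = 1/3 (r>0 drops 1)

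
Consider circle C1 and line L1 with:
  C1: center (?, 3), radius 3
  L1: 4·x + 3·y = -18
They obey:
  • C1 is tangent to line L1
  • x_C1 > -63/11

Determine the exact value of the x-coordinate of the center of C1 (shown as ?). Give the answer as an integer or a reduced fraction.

1. [C1‖L1]  x_C1² + (27/2)x_C1 + 63/2 = 0  ⇒  x_C1 = -21/2 or -3
2. given x_C1 > -63/11: keep -3

-3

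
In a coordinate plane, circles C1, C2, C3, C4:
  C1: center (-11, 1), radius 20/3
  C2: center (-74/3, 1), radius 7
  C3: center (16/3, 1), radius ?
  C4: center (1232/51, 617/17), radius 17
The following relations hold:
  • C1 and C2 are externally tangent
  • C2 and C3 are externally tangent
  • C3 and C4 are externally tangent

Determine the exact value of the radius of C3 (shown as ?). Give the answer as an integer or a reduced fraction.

1. [ext C2·C3]  r_C3² + 14r_C3 − 851 = 0  ⇒  r_C3 = 23 (r>0 drops 1)
2. [ext C3·C4]  r_C3² + 34r_C3 − 1311 = 0  ⇒  r_C3 = 23 (r>0 drops 1)

23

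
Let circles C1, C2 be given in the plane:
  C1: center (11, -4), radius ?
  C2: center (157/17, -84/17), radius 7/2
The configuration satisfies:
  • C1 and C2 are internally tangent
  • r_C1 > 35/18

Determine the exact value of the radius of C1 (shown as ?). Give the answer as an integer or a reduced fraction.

1. [int C1,C2]  r_C1² − 7r_C1 + 33/4 = 0  ⇒  r_C1 = 3/2 or 11/2
2. given r_C1 > 35/18: keep 11/2

11/2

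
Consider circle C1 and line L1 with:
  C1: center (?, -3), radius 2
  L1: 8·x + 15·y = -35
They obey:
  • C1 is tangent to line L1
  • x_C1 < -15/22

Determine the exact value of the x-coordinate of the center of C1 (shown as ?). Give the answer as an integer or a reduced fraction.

-3

1. [C1‖L1]  x_C1² − (5/2)x_C1 − 33/2 = 0  ⇒  x_C1 = -3 or 11/2
2. given x_C1 < -15/22: keep -3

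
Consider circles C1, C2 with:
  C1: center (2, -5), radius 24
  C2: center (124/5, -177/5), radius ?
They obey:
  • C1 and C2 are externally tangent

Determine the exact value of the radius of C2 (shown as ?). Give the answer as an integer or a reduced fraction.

1. [ext C1·C2]  r_C2² + 48r_C2 − 868 = 0  ⇒  r_C2 = 14 (r>0 drops 1)

14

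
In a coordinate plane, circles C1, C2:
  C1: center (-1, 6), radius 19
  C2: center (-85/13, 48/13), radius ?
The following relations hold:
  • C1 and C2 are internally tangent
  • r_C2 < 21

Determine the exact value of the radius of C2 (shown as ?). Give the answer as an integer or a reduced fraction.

1. [int C1,C2]  r_C2² − 38r_C2 + 325 = 0  ⇒  r_C2 = 13 or 25
2. given r_C2 < 21: keep 13

13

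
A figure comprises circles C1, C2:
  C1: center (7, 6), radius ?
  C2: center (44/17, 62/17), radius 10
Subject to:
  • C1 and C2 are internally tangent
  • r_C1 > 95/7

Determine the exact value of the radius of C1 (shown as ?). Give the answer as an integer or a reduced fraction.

1. [int C1,C2]  r_C1² − 20r_C1 + 75 = 0  ⇒  r_C1 = 5 or 15
2. given r_C1 > 95/7: keep 15

15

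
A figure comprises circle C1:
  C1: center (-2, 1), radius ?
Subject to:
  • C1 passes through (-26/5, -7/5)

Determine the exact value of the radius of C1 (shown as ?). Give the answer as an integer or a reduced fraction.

4

1. [C1∋P]  r_C1² − 16 = 0  ⇒  r_C1 = 4 (r>0 drops 1)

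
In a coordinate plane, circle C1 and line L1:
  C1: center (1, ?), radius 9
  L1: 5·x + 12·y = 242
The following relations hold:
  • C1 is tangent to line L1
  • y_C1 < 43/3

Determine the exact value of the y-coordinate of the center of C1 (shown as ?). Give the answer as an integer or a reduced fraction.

1. [C1‖L1]  y_C1² − (79/2)y_C1 + 295 = 0  ⇒  y_C1 = 10 or 59/2
2. given y_C1 < 43/3: keep 10

10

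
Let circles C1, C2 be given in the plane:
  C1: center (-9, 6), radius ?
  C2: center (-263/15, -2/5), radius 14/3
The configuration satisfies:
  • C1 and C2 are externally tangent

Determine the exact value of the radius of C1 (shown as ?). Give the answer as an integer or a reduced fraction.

1. [ext C1·C2]  r_C1² + (28/3)r_C1 − 92 = 0  ⇒  r_C1 = 6 (r>0 drops 1)

6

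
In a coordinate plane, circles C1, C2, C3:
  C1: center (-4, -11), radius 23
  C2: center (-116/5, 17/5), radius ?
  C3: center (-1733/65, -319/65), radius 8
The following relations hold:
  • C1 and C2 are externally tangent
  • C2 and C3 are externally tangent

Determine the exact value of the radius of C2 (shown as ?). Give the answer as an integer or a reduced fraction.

1

1. [ext C1·C2]  r_C2² + 46r_C2 − 47 = 0  ⇒  r_C2 = 1 (r>0 drops 1)
2. [ext C2·C3]  r_C2² + 16r_C2 − 17 = 0  ⇒  r_C2 = 1 (r>0 drops 1)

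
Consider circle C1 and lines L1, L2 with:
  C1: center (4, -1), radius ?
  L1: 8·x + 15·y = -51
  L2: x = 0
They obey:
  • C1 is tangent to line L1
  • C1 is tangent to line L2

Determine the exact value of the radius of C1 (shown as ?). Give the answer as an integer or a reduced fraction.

4

1. [C1‖L1]  r_C1² − 16 = 0  ⇒  r_C1 = 4 (r>0 drops 1)
2. [C1‖L2]  r_C1² − 16 = 0  ⇒  r_C1 = 4 (r>0 drops 1)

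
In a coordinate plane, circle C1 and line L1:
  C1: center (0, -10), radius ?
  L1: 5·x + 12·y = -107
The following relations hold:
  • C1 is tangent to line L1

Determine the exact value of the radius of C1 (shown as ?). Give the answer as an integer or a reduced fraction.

1. [C1‖L1]  r_C1² − 1 = 0  ⇒  r_C1 = 1 (r>0 drops 1)

1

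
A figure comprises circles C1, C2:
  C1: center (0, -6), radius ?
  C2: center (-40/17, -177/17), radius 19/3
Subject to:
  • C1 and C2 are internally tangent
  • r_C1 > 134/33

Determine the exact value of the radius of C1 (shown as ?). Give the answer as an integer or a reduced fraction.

1. [int C1,C2]  r_C1² − (38/3)r_C1 + 136/9 = 0  ⇒  r_C1 = 4/3 or 34/3
2. given r_C1 > 134/33: keep 34/3

34/3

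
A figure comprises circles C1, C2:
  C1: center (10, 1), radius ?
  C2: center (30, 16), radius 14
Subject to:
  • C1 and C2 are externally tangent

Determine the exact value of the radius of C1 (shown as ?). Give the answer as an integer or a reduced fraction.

1. [ext C1·C2]  r_C1² + 28r_C1 − 429 = 0  ⇒  r_C1 = 11 (r>0 drops 1)

11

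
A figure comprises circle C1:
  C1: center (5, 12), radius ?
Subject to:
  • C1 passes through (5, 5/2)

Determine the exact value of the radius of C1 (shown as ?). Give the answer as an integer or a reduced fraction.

19/2

1. [C1∋P]  r_C1² − 361/4 = 0  ⇒  r_C1 = 19/2 (r>0 drops 1)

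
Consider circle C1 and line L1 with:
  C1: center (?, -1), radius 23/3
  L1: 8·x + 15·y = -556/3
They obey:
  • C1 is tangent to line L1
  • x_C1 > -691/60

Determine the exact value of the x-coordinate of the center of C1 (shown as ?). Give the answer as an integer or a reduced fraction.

1. [C1‖L1]  x_C1² + (511/12)x_C1 + 2255/12 = 0  ⇒  x_C1 = -451/12 or -5
2. given x_C1 > -691/60: keep -5

-5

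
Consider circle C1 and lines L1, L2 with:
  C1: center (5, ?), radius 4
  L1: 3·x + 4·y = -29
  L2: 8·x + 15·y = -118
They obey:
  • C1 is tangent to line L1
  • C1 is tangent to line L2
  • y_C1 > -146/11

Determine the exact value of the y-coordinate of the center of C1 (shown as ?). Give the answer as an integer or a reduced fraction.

1. [C1‖L1]  y_C1² + 22y_C1 + 96 = 0  ⇒  y_C1 = -16 or -6
2. [C1‖L2]  y_C1² + (316/15)y_C1 + 452/5 = 0  ⇒  y_C1 = -226/15 or -6

-6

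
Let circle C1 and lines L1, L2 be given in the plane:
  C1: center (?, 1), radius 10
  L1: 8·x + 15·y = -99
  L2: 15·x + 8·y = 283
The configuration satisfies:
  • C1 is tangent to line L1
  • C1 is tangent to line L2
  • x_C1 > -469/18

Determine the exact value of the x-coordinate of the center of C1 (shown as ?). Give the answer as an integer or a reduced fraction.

7

1. [C1‖L1]  x_C1² + (57/2)x_C1 − 497/2 = 0  ⇒  x_C1 = -71/2 or 7
2. [C1‖L2]  x_C1² − (110/3)x_C1 + 623/3 = 0  ⇒  x_C1 = 7 or 89/3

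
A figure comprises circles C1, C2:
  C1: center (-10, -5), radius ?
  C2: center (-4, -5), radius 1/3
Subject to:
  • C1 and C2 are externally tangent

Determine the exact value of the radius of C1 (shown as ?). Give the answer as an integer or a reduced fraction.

1. [ext C1·C2]  r_C1² + (2/3)r_C1 − 323/9 = 0  ⇒  r_C1 = 17/3 (r>0 drops 1)

17/3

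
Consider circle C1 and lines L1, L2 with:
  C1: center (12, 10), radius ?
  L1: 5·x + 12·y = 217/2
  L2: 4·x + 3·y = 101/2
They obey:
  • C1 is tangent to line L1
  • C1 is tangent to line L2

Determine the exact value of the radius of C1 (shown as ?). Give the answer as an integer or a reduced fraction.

11/2

1. [C1‖L1]  r_C1² − 121/4 = 0  ⇒  r_C1 = 11/2 (r>0 drops 1)
2. [C1‖L2]  r_C1² − 121/4 = 0  ⇒  r_C1 = 11/2 (r>0 drops 1)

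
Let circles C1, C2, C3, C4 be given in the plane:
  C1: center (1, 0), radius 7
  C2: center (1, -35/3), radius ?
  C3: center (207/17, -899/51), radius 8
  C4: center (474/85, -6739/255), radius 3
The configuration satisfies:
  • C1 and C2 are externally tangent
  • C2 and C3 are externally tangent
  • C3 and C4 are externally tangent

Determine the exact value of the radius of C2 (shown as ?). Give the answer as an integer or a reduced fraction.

1. [ext C1·C2]  r_C2² + 14r_C2 − 784/9 = 0  ⇒  r_C2 = 14/3 (r>0 drops 1)
2. [ext C2·C3]  r_C2² + 16r_C2 − 868/9 = 0  ⇒  r_C2 = 14/3 (r>0 drops 1)

14/3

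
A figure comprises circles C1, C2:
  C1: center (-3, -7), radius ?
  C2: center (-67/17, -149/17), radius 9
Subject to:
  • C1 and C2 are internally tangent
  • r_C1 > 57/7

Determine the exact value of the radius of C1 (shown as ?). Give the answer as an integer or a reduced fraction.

1. [int C1,C2]  r_C1² − 18r_C1 + 77 = 0  ⇒  r_C1 = 7 or 11
2. given r_C1 > 57/7: keep 11

11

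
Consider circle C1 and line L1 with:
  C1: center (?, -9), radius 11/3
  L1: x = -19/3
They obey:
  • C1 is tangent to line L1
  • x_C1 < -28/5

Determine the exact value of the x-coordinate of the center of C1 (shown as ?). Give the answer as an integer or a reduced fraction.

-10

1. [C1‖L1]  x_C1² + (38/3)x_C1 + 80/3 = 0  ⇒  x_C1 = -10 or -8/3
2. given x_C1 < -28/5: keep -10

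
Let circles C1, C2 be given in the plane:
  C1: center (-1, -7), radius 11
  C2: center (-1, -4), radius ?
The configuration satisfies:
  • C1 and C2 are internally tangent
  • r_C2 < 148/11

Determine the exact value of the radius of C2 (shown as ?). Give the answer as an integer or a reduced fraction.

1. [int C1,C2]  r_C2² − 22r_C2 + 112 = 0  ⇒  r_C2 = 8 or 14
2. given r_C2 < 148/11: keep 8

8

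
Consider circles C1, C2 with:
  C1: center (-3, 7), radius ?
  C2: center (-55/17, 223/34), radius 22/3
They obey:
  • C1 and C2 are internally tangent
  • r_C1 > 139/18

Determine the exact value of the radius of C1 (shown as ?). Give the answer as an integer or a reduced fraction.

1. [int C1,C2]  r_C1² − (44/3)r_C1 + 1927/36 = 0  ⇒  r_C1 = 41/6 or 47/6
2. given r_C1 > 139/18: keep 47/6

47/6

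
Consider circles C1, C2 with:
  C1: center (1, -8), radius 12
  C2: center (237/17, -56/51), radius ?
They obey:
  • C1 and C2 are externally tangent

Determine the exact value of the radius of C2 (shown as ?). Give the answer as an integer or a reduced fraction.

1. [ext C1·C2]  r_C2² + 24r_C2 − 640/9 = 0  ⇒  r_C2 = 8/3 (r>0 drops 1)

8/3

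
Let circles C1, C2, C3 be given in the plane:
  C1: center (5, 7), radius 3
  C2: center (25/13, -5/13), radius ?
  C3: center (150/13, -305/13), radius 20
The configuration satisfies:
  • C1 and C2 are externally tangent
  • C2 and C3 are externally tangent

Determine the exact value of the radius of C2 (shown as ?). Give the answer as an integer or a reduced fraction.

1. [ext C1·C2]  r_C2² + 6r_C2 − 55 = 0  ⇒  r_C2 = 5 (r>0 drops 1)
2. [ext C2·C3]  r_C2² + 40r_C2 − 225 = 0  ⇒  r_C2 = 5 (r>0 drops 1)

5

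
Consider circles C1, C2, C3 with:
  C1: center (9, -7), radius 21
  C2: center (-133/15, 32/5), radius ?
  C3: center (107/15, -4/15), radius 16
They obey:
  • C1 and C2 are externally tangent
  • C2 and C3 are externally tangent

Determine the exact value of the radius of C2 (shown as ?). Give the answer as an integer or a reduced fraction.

4/3

1. [ext C1·C2]  r_C2² + 42r_C2 − 520/9 = 0  ⇒  r_C2 = 4/3 (r>0 drops 1)
2. [ext C2·C3]  r_C2² + 32r_C2 − 400/9 = 0  ⇒  r_C2 = 4/3 (r>0 drops 1)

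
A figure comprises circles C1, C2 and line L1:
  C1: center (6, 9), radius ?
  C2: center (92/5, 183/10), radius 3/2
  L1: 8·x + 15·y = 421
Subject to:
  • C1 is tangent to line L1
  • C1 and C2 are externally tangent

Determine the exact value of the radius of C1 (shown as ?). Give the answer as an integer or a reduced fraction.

14

1. [C1‖L1]  r_C1² − 196 = 0  ⇒  r_C1 = 14 (r>0 drops 1)
2. [ext C1·C2]  r_C1² + 3r_C1 − 238 = 0  ⇒  r_C1 = 14 (r>0 drops 1)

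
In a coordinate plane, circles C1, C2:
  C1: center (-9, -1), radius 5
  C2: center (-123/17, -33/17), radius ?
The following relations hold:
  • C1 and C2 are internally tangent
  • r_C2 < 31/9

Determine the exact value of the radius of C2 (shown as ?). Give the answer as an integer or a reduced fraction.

3

1. [int C1,C2]  r_C2² − 10r_C2 + 21 = 0  ⇒  r_C2 = 3 or 7
2. given r_C2 < 31/9: keep 3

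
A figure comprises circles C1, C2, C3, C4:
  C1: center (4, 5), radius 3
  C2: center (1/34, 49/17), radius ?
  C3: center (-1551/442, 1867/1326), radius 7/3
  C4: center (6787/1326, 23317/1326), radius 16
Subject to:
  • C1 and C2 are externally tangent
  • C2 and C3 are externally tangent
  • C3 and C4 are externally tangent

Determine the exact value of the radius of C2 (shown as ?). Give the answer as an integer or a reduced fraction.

1. [ext C1·C2]  r_C2² + 6r_C2 − 45/4 = 0  ⇒  r_C2 = 3/2 (r>0 drops 1)
2. [ext C2·C3]  r_C2² + (14/3)r_C2 − 37/4 = 0  ⇒  r_C2 = 3/2 (r>0 drops 1)

3/2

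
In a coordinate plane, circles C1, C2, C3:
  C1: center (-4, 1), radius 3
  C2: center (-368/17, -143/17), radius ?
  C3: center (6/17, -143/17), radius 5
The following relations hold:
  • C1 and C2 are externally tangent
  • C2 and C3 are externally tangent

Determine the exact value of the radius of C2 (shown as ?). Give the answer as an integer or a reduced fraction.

1. [ext C1·C2]  r_C2² + 6r_C2 − 391 = 0  ⇒  r_C2 = 17 (r>0 drops 1)
2. [ext C2·C3]  r_C2² + 10r_C2 − 459 = 0  ⇒  r_C2 = 17 (r>0 drops 1)

17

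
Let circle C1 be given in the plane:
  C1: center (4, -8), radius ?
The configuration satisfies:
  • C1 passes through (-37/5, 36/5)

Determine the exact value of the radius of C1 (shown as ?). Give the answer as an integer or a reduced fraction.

1. [C1∋P]  r_C1² − 361 = 0  ⇒  r_C1 = 19 (r>0 drops 1)

19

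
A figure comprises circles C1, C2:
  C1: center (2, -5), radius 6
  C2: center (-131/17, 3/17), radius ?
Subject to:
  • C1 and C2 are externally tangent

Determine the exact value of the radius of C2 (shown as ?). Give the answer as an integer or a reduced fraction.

1. [ext C1·C2]  r_C2² + 12r_C2 − 85 = 0  ⇒  r_C2 = 5 (r>0 drops 1)

5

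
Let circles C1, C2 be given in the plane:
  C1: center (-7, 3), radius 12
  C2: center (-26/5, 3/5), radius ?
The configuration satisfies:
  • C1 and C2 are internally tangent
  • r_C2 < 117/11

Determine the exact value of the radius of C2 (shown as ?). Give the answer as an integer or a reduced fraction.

1. [int C1,C2]  r_C2² − 24r_C2 + 135 = 0  ⇒  r_C2 = 9 or 15
2. given r_C2 < 117/11: keep 9

9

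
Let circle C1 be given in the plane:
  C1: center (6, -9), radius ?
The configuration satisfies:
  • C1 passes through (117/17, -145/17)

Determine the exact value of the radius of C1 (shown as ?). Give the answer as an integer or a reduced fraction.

1. [C1∋P]  r_C1² − 1 = 0  ⇒  r_C1 = 1 (r>0 drops 1)

1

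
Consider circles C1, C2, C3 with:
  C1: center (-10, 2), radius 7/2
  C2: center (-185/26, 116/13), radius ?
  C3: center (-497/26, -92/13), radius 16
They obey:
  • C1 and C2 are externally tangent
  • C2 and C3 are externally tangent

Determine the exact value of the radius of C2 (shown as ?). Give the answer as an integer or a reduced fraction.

1. [ext C1·C2]  r_C2² + 7r_C2 − 44 = 0  ⇒  r_C2 = 4 (r>0 drops 1)
2. [ext C2·C3]  r_C2² + 32r_C2 − 144 = 0  ⇒  r_C2 = 4 (r>0 drops 1)

4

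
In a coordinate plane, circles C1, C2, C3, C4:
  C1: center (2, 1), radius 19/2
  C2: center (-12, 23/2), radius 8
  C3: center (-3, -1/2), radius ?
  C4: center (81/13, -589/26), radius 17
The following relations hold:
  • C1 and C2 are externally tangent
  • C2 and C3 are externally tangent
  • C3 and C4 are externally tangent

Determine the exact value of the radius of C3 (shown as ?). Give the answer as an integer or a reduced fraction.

7

1. [ext C2·C3]  r_C3² + 16r_C3 − 161 = 0  ⇒  r_C3 = 7 (r>0 drops 1)
2. [ext C3·C4]  r_C3² + 34r_C3 − 287 = 0  ⇒  r_C3 = 7 (r>0 drops 1)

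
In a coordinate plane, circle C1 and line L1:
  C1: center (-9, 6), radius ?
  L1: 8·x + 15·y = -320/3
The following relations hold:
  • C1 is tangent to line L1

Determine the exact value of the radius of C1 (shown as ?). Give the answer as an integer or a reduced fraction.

1. [C1‖L1]  r_C1² − 484/9 = 0  ⇒  r_C1 = 22/3 (r>0 drops 1)

22/3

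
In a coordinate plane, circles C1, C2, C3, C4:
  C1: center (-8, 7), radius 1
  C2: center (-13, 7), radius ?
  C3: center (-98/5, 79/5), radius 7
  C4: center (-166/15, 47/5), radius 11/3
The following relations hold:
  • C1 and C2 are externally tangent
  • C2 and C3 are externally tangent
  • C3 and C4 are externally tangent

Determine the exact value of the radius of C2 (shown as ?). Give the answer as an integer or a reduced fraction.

4

1. [ext C1·C2]  r_C2² + 2r_C2 − 24 = 0  ⇒  r_C2 = 4 (r>0 drops 1)
2. [ext C2·C3]  r_C2² + 14r_C2 − 72 = 0  ⇒  r_C2 = 4 (r>0 drops 1)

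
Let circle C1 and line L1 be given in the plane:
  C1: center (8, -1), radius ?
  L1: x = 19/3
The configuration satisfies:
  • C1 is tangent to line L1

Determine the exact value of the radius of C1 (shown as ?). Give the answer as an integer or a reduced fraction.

1. [C1‖L1]  r_C1² − 25/9 = 0  ⇒  r_C1 = 5/3 (r>0 drops 1)

5/3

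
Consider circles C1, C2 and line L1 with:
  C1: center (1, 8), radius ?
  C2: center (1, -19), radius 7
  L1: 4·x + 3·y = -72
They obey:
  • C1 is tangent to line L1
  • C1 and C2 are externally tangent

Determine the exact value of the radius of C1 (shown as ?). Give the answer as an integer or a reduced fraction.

1. [C1‖L1]  r_C1² − 400 = 0  ⇒  r_C1 = 20 (r>0 drops 1)
2. [ext C1·C2]  r_C1² + 14r_C1 − 680 = 0  ⇒  r_C1 = 20 (r>0 drops 1)

20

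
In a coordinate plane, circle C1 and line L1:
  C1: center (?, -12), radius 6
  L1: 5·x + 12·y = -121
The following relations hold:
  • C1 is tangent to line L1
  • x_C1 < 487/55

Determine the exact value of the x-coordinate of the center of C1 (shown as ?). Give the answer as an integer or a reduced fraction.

-11

1. [C1‖L1]  x_C1² − (46/5)x_C1 − 1111/5 = 0  ⇒  x_C1 = -11 or 101/5
2. given x_C1 < 487/55: keep -11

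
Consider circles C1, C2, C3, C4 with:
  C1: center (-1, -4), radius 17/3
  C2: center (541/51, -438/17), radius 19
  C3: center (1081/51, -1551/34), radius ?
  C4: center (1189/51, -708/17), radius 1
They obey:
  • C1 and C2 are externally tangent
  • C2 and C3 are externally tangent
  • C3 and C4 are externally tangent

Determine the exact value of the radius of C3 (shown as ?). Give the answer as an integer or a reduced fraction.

1. [ext C2·C3]  r_C3² + 38r_C3 − 581/4 = 0  ⇒  r_C3 = 7/2 (r>0 drops 1)
2. [ext C3·C4]  r_C3² + 2r_C3 − 77/4 = 0  ⇒  r_C3 = 7/2 (r>0 drops 1)

7/2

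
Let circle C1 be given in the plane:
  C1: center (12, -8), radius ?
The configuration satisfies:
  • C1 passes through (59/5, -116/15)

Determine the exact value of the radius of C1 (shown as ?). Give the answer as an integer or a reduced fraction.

1. [C1∋P]  r_C1² − 1/9 = 0  ⇒  r_C1 = 1/3 (r>0 drops 1)

1/3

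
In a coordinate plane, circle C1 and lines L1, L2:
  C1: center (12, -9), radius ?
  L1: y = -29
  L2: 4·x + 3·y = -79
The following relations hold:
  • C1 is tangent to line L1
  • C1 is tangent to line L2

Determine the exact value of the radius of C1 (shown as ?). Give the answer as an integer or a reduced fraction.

1. [C1‖L1]  r_C1² − 400 = 0  ⇒  r_C1 = 20 (r>0 drops 1)
2. [C1‖L2]  r_C1² − 400 = 0  ⇒  r_C1 = 20 (r>0 drops 1)

20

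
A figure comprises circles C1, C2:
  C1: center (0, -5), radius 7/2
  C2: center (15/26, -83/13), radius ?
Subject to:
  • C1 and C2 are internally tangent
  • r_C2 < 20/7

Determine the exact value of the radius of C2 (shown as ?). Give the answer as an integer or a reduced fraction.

1. [int C1,C2]  r_C2² − 7r_C2 + 10 = 0  ⇒  r_C2 = 2 or 5
2. given r_C2 < 20/7: keep 2

2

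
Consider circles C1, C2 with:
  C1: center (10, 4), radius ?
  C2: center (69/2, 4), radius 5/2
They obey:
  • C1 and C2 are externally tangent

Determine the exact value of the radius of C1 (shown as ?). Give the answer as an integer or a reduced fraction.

1. [ext C1·C2]  r_C1² + 5r_C1 − 594 = 0  ⇒  r_C1 = 22 (r>0 drops 1)

22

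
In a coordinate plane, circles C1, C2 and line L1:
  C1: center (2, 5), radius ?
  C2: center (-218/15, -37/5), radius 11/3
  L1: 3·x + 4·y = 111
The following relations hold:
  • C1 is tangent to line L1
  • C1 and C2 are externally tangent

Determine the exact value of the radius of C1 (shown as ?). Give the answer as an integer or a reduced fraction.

1. [C1‖L1]  r_C1² − 289 = 0  ⇒  r_C1 = 17 (r>0 drops 1)
2. [ext C1·C2]  r_C1² + (22/3)r_C1 − 1241/3 = 0  ⇒  r_C1 = 17 (r>0 drops 1)

17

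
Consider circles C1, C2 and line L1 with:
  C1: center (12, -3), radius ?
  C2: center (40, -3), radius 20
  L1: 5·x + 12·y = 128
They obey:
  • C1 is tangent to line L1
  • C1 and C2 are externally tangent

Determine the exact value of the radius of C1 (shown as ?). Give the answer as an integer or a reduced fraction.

8

1. [C1‖L1]  r_C1² − 64 = 0  ⇒  r_C1 = 8 (r>0 drops 1)
2. [ext C1·C2]  r_C1² + 40r_C1 − 384 = 0  ⇒  r_C1 = 8 (r>0 drops 1)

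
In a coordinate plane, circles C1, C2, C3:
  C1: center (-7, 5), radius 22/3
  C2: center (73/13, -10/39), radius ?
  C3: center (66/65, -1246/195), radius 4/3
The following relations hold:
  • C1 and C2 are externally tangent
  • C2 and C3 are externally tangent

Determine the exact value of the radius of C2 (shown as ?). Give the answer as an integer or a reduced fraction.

19/3

1. [ext C1·C2]  r_C2² + (44/3)r_C2 − 133 = 0  ⇒  r_C2 = 19/3 (r>0 drops 1)
2. [ext C2·C3]  r_C2² + (8/3)r_C2 − 57 = 0  ⇒  r_C2 = 19/3 (r>0 drops 1)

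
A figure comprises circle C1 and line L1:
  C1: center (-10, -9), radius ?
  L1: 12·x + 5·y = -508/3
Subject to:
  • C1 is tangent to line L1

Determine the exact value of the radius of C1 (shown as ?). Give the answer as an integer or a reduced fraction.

1/3

1. [C1‖L1]  r_C1² − 1/9 = 0  ⇒  r_C1 = 1/3 (r>0 drops 1)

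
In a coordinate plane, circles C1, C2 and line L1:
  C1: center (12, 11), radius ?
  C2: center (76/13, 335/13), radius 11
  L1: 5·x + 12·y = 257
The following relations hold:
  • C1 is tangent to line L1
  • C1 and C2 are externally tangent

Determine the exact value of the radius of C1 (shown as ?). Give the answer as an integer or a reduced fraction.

5

1. [C1‖L1]  r_C1² − 25 = 0  ⇒  r_C1 = 5 (r>0 drops 1)
2. [ext C1·C2]  r_C1² + 22r_C1 − 135 = 0  ⇒  r_C1 = 5 (r>0 drops 1)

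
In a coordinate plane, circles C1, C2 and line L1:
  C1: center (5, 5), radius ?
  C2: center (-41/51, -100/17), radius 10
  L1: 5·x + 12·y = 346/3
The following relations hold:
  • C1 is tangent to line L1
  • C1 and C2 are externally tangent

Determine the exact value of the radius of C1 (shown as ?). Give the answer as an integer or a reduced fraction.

1. [C1‖L1]  r_C1² − 49/9 = 0  ⇒  r_C1 = 7/3 (r>0 drops 1)
2. [ext C1·C2]  r_C1² + 20r_C1 − 469/9 = 0  ⇒  r_C1 = 7/3 (r>0 drops 1)

7/3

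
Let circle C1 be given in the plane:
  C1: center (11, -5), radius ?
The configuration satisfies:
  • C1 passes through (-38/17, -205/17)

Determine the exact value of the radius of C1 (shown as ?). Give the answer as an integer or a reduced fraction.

1. [C1∋P]  r_C1² − 225 = 0  ⇒  r_C1 = 15 (r>0 drops 1)

15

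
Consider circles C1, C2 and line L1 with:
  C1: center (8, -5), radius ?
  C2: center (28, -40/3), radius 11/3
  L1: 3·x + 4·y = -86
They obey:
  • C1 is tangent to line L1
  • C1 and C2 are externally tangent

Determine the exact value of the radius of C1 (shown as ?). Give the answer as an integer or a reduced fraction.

18

1. [C1‖L1]  r_C1² − 324 = 0  ⇒  r_C1 = 18 (r>0 drops 1)
2. [ext C1·C2]  r_C1² + (22/3)r_C1 − 456 = 0  ⇒  r_C1 = 18 (r>0 drops 1)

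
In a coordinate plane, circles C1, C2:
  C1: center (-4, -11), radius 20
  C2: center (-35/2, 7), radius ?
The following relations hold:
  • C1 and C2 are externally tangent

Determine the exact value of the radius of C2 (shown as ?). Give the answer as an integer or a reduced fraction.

1. [ext C1·C2]  r_C2² + 40r_C2 − 425/4 = 0  ⇒  r_C2 = 5/2 (r>0 drops 1)

5/2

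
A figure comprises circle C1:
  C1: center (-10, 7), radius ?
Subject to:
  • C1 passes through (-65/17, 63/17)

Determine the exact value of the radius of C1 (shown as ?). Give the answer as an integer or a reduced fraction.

1. [C1∋P]  r_C1² − 49 = 0  ⇒  r_C1 = 7 (r>0 drops 1)

7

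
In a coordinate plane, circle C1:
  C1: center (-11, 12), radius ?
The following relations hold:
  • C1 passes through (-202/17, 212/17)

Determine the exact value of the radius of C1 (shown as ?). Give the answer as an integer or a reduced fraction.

1. [C1∋P]  r_C1² − 1 = 0  ⇒  r_C1 = 1 (r>0 drops 1)

1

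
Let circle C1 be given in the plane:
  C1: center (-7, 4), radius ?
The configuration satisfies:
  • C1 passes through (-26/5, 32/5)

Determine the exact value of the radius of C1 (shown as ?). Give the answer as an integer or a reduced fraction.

1. [C1∋P]  r_C1² − 9 = 0  ⇒  r_C1 = 3 (r>0 drops 1)

3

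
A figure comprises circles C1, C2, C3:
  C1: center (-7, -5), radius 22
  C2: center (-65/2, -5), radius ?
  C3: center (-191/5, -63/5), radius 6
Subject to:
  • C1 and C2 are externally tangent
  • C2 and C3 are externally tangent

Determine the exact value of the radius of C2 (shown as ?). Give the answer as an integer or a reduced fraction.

7/2

1. [ext C1·C2]  r_C2² + 44r_C2 − 665/4 = 0  ⇒  r_C2 = 7/2 (r>0 drops 1)
2. [ext C2·C3]  r_C2² + 12r_C2 − 217/4 = 0  ⇒  r_C2 = 7/2 (r>0 drops 1)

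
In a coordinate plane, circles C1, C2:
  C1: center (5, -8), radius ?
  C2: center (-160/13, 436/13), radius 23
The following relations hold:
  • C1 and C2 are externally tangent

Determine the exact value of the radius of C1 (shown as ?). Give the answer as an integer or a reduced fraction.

1. [ext C1·C2]  r_C1² + 46r_C1 − 1496 = 0  ⇒  r_C1 = 22 (r>0 drops 1)

22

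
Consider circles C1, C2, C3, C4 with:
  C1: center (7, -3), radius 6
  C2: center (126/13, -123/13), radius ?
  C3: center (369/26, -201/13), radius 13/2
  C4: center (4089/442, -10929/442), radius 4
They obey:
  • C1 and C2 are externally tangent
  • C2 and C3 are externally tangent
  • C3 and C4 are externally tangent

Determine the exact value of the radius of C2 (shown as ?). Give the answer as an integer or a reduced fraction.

1

1. [ext C1·C2]  r_C2² + 12r_C2 − 13 = 0  ⇒  r_C2 = 1 (r>0 drops 1)
2. [ext C2·C3]  r_C2² + 13r_C2 − 14 = 0  ⇒  r_C2 = 1 (r>0 drops 1)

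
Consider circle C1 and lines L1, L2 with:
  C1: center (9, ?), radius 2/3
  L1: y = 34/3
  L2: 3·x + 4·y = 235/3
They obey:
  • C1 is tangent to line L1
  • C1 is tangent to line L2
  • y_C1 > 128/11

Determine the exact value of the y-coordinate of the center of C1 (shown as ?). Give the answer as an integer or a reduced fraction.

12

1. [C1‖L1]  y_C1² − (68/3)y_C1 + 128 = 0  ⇒  y_C1 = 32/3 or 12
2. [C1‖L2]  y_C1² − (77/3)y_C1 + 164 = 0  ⇒  y_C1 = 12 or 41/3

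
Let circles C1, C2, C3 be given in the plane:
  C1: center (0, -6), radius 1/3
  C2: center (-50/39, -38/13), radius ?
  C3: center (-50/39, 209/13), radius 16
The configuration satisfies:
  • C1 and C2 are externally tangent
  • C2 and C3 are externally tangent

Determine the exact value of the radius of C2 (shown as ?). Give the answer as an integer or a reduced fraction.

3

1. [ext C1·C2]  r_C2² + (2/3)r_C2 − 11 = 0  ⇒  r_C2 = 3 (r>0 drops 1)
2. [ext C2·C3]  r_C2² + 32r_C2 − 105 = 0  ⇒  r_C2 = 3 (r>0 drops 1)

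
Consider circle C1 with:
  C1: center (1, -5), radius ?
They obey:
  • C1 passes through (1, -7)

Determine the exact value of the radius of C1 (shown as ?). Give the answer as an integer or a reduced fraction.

1. [C1∋P]  r_C1² − 4 = 0  ⇒  r_C1 = 2 (r>0 drops 1)

2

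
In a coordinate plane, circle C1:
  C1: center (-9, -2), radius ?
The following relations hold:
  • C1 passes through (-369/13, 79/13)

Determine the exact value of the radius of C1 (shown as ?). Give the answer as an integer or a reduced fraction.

21

1. [C1∋P]  r_C1² − 441 = 0  ⇒  r_C1 = 21 (r>0 drops 1)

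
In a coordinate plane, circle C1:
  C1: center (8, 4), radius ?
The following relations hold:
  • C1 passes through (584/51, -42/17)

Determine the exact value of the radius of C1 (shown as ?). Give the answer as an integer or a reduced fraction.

1. [C1∋P]  r_C1² − 484/9 = 0  ⇒  r_C1 = 22/3 (r>0 drops 1)

22/3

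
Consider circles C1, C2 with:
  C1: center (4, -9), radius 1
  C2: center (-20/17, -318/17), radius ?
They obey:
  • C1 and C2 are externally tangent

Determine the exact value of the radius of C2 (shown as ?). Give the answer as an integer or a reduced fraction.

1. [ext C1·C2]  r_C2² + 2r_C2 − 120 = 0  ⇒  r_C2 = 10 (r>0 drops 1)

10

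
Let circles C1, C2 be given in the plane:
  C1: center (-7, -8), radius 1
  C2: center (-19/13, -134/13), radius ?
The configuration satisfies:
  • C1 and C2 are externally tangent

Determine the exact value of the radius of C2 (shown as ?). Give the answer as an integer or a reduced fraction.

5

1. [ext C1·C2]  r_C2² + 2r_C2 − 35 = 0  ⇒  r_C2 = 5 (r>0 drops 1)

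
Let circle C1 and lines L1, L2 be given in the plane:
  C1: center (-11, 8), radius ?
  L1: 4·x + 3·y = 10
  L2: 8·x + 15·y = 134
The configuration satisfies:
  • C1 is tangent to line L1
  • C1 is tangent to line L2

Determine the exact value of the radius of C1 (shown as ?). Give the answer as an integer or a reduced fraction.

1. [C1‖L1]  r_C1² − 36 = 0  ⇒  r_C1 = 6 (r>0 drops 1)
2. [C1‖L2]  r_C1² − 36 = 0  ⇒  r_C1 = 6 (r>0 drops 1)

6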